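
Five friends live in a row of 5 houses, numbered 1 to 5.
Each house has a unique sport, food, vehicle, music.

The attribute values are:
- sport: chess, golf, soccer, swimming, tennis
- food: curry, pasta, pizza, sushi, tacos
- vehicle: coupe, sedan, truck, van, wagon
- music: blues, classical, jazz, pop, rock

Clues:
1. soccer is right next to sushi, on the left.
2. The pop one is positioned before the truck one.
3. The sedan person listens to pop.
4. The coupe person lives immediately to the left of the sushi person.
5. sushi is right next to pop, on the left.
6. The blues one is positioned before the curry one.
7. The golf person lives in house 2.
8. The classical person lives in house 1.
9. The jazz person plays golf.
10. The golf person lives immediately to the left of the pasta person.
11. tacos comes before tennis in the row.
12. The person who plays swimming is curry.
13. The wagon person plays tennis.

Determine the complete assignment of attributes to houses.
Solution:

House | Sport | Food | Vehicle | Music
--------------------------------------
  1   | soccer | tacos | coupe | classical
  2   | golf | sushi | van | jazz
  3   | chess | pasta | sedan | pop
  4   | tennis | pizza | wagon | blues
  5   | swimming | curry | truck | rock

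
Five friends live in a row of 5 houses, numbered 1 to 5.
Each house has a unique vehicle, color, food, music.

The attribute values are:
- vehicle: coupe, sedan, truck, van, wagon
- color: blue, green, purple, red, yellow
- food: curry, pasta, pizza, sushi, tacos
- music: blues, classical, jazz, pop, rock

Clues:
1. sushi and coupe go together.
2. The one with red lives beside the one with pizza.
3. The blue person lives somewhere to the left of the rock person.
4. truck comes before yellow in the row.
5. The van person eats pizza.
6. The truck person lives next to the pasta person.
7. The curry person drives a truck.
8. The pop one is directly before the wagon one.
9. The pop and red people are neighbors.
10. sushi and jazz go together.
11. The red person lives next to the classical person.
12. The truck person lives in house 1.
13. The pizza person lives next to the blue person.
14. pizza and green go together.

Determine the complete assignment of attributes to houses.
Solution:

House | Vehicle | Color | Food | Music
--------------------------------------
  1   | truck | purple | curry | pop
  2   | wagon | red | pasta | blues
  3   | van | green | pizza | classical
  4   | coupe | blue | sushi | jazz
  5   | sedan | yellow | tacos | rock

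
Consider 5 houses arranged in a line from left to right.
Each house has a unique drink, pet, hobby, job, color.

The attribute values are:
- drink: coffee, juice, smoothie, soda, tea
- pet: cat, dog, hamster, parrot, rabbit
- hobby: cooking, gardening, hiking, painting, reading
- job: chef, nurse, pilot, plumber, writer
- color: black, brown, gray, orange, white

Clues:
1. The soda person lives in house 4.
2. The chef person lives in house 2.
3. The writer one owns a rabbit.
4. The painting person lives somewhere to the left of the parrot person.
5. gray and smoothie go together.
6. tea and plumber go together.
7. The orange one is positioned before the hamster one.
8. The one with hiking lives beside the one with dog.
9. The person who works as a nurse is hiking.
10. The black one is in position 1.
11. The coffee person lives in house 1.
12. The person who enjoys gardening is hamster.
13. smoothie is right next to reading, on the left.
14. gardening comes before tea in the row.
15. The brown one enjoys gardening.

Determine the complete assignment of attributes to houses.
Solution:

House | Drink | Pet | Hobby | Job | Color
-----------------------------------------
  1   | coffee | cat | hiking | nurse | black
  2   | smoothie | dog | painting | chef | gray
  3   | juice | rabbit | reading | writer | orange
  4   | soda | hamster | gardening | pilot | brown
  5   | tea | parrot | cooking | plumber | white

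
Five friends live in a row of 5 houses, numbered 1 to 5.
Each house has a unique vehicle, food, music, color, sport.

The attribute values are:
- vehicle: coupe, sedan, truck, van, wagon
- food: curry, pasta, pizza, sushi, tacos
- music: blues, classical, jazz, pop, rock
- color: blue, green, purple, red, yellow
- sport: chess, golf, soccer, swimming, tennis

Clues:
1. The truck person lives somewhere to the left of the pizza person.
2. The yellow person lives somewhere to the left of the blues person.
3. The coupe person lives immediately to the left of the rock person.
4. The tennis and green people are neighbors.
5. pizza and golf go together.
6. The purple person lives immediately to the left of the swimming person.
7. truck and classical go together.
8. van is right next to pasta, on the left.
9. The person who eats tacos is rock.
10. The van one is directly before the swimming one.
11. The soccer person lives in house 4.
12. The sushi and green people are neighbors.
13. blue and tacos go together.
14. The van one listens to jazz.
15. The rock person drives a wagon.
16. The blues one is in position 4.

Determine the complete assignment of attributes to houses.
Solution:

House | Vehicle | Food | Music | Color | Sport
----------------------------------------------
  1   | van | sushi | jazz | purple | tennis
  2   | truck | pasta | classical | green | swimming
  3   | sedan | pizza | pop | yellow | golf
  4   | coupe | curry | blues | red | soccer
  5   | wagon | tacos | rock | blue | chess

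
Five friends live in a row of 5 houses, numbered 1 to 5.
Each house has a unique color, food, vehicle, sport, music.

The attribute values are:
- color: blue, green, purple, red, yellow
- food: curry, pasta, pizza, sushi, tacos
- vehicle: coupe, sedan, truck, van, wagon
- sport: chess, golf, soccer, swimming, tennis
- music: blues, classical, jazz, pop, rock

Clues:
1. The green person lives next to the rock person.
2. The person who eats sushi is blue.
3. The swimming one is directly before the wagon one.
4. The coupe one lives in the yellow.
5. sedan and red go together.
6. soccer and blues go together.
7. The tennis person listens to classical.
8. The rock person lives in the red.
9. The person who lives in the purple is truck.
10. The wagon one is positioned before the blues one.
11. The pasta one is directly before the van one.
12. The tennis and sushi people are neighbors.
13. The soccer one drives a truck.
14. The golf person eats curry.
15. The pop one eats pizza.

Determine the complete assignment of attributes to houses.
Solution:

House | Color | Food | Vehicle | Sport | Music
----------------------------------------------
  1   | yellow | pasta | coupe | tennis | classical
  2   | blue | sushi | van | swimming | jazz
  3   | green | pizza | wagon | chess | pop
  4   | red | curry | sedan | golf | rock
  5   | purple | tacos | truck | soccer | blues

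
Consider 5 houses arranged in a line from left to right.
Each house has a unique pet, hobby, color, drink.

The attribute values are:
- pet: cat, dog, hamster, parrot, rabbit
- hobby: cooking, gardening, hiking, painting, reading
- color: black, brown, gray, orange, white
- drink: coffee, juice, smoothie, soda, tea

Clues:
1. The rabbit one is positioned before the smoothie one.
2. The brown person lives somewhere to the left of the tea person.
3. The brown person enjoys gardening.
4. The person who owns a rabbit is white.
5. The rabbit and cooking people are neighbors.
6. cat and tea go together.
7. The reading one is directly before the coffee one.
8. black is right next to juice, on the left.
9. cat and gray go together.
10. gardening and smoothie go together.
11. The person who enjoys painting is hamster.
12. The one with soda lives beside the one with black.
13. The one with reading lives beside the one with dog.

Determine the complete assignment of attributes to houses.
Solution:

House | Pet | Hobby | Color | Drink
-----------------------------------
  1   | rabbit | reading | white | soda
  2   | dog | cooking | black | coffee
  3   | hamster | painting | orange | juice
  4   | parrot | gardening | brown | smoothie
  5   | cat | hiking | gray | tea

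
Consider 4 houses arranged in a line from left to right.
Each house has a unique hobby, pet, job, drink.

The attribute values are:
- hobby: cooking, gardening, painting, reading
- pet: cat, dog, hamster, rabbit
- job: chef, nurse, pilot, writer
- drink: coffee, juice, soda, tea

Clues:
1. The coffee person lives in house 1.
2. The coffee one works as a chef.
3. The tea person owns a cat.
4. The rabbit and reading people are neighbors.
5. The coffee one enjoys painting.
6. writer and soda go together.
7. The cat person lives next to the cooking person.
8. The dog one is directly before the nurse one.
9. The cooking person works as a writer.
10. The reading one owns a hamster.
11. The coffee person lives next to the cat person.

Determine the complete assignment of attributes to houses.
Solution:

House | Hobby | Pet | Job | Drink
---------------------------------
  1   | painting | dog | chef | coffee
  2   | gardening | cat | nurse | tea
  3   | cooking | rabbit | writer | soda
  4   | reading | hamster | pilot | juice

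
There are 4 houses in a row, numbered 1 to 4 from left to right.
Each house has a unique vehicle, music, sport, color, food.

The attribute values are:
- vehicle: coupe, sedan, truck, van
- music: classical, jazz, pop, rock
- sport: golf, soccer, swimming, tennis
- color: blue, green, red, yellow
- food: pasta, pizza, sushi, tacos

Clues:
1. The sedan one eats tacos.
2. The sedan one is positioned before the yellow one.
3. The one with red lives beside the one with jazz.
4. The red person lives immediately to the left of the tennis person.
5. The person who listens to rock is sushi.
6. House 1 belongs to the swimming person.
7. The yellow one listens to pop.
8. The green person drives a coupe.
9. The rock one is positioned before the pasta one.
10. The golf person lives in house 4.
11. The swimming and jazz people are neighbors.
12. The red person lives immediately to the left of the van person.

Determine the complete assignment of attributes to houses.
Solution:

House | Vehicle | Music | Sport | Color | Food
----------------------------------------------
  1   | sedan | classical | swimming | red | tacos
  2   | van | jazz | tennis | blue | pizza
  3   | coupe | rock | soccer | green | sushi
  4   | truck | pop | golf | yellow | pasta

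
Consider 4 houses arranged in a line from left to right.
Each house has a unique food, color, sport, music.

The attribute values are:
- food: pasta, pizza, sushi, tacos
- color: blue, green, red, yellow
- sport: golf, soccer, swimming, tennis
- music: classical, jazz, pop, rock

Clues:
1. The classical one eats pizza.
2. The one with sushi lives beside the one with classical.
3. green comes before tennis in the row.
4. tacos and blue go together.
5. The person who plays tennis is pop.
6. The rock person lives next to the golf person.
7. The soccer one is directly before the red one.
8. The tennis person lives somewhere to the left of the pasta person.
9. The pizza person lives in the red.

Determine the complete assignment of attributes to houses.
Solution:

House | Food | Color | Sport | Music
------------------------------------
  1   | sushi | green | soccer | rock
  2   | pizza | red | golf | classical
  3   | tacos | blue | tennis | pop
  4   | pasta | yellow | swimming | jazz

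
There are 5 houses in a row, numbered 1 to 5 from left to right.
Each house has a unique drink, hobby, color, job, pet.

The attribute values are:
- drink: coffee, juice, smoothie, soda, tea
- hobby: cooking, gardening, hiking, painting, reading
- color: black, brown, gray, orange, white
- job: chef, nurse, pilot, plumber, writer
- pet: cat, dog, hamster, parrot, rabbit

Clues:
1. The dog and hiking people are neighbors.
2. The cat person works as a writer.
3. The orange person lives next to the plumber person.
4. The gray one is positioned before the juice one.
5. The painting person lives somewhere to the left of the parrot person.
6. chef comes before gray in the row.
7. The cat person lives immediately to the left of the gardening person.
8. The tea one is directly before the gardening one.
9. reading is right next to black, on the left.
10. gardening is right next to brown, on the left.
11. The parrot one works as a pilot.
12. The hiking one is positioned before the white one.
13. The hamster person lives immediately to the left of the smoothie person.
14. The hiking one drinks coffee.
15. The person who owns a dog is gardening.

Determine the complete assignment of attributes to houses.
Solution:

House | Drink | Hobby | Color | Job | Pet
-----------------------------------------
  1   | tea | reading | orange | writer | cat
  2   | soda | gardening | black | plumber | dog
  3   | coffee | hiking | brown | chef | hamster
  4   | smoothie | painting | gray | nurse | rabbit
  5   | juice | cooking | white | pilot | parrot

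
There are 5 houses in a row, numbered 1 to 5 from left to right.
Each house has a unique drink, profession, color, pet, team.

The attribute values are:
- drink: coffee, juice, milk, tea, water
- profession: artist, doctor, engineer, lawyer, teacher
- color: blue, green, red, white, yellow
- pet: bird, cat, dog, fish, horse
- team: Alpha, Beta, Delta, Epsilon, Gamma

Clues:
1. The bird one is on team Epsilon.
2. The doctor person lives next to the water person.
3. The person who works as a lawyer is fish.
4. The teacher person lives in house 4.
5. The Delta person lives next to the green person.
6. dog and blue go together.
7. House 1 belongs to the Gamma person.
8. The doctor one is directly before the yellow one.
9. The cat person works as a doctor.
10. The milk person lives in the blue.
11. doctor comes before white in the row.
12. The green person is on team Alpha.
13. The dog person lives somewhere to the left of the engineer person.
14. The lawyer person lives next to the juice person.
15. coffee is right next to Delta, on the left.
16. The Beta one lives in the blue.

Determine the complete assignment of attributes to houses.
Solution:

House | Drink | Profession | Color | Pet | Team
-----------------------------------------------
  1   | coffee | doctor | red | cat | Gamma
  2   | water | lawyer | yellow | fish | Delta
  3   | juice | artist | green | horse | Alpha
  4   | milk | teacher | blue | dog | Beta
  5   | tea | engineer | white | bird | Epsilon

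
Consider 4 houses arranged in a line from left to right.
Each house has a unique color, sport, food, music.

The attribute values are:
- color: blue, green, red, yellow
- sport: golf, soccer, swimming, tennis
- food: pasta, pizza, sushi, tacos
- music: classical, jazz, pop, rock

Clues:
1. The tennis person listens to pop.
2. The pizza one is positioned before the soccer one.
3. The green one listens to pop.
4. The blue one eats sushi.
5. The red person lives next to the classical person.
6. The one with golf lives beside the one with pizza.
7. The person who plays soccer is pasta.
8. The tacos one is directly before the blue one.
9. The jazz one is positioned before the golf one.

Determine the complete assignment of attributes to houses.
Solution:

House | Color | Sport | Food | Music
------------------------------------
  1   | red | swimming | tacos | jazz
  2   | blue | golf | sushi | classical
  3   | green | tennis | pizza | pop
  4   | yellow | soccer | pasta | rock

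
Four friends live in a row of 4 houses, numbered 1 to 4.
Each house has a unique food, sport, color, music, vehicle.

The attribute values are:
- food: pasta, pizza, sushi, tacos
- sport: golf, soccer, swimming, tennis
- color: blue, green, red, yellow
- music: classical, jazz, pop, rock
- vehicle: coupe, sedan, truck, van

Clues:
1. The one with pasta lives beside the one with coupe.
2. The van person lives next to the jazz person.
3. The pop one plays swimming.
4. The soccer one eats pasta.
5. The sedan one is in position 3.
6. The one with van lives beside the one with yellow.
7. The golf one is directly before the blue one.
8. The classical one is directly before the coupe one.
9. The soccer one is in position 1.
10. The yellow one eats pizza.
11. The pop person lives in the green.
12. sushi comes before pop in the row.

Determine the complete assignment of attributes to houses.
Solution:

House | Food | Sport | Color | Music | Vehicle
----------------------------------------------
  1   | pasta | soccer | red | classical | van
  2   | pizza | golf | yellow | jazz | coupe
  3   | sushi | tennis | blue | rock | sedan
  4   | tacos | swimming | green | pop | truck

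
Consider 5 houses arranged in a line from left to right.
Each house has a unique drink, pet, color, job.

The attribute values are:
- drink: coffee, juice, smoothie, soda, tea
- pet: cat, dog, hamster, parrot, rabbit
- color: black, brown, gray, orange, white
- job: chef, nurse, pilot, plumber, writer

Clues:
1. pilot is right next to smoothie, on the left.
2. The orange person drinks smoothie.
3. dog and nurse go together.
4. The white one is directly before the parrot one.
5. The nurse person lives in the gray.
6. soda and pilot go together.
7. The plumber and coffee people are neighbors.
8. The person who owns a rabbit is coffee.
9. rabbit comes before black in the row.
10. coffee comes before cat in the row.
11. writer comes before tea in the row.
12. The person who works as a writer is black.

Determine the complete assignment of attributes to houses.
Solution:

House | Drink | Pet | Color | Job
---------------------------------
  1   | soda | hamster | white | pilot
  2   | smoothie | parrot | orange | plumber
  3   | coffee | rabbit | brown | chef
  4   | juice | cat | black | writer
  5   | tea | dog | gray | nurse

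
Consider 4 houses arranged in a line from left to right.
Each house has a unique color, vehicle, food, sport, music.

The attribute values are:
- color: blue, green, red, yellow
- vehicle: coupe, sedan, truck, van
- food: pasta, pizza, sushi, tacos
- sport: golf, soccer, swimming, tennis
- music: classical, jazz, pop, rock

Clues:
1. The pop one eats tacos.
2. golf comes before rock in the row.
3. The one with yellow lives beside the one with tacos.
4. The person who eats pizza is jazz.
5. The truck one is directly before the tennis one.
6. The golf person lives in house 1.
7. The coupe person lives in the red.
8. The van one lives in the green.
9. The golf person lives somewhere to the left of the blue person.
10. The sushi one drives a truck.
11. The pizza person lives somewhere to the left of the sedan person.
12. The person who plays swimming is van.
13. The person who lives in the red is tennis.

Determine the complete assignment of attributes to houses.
Solution:

House | Color | Vehicle | Food | Sport | Music
----------------------------------------------
  1   | yellow | truck | sushi | golf | classical
  2   | red | coupe | tacos | tennis | pop
  3   | green | van | pizza | swimming | jazz
  4   | blue | sedan | pasta | soccer | rock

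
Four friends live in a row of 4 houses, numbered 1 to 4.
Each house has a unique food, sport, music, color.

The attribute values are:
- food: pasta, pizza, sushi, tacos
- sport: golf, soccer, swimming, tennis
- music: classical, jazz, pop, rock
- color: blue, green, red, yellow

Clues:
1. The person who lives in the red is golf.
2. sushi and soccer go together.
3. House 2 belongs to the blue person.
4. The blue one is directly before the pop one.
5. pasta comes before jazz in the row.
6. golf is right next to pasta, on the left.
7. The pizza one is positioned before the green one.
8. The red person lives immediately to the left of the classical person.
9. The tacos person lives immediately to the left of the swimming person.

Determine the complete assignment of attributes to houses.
Solution:

House | Food | Sport | Music | Color
------------------------------------
  1   | tacos | golf | rock | red
  2   | pasta | swimming | classical | blue
  3   | pizza | tennis | pop | yellow
  4   | sushi | soccer | jazz | green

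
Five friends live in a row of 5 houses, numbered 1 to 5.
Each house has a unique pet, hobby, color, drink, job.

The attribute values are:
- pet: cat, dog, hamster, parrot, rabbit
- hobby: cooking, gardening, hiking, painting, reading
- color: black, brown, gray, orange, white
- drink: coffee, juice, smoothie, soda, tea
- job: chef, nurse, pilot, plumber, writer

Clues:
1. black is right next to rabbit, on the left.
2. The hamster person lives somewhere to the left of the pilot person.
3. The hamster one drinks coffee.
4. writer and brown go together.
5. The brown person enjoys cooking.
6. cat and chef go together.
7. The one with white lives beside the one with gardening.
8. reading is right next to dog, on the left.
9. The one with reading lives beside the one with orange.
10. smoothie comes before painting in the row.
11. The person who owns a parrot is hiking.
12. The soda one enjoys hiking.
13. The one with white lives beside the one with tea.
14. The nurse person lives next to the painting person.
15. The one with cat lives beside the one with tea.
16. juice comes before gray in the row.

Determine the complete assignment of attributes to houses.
Solution:

House | Pet | Hobby | Color | Drink | Job
-----------------------------------------
  1   | cat | reading | white | smoothie | chef
  2   | dog | gardening | orange | tea | nurse
  3   | hamster | painting | black | coffee | plumber
  4   | rabbit | cooking | brown | juice | writer
  5   | parrot | hiking | gray | soda | pilot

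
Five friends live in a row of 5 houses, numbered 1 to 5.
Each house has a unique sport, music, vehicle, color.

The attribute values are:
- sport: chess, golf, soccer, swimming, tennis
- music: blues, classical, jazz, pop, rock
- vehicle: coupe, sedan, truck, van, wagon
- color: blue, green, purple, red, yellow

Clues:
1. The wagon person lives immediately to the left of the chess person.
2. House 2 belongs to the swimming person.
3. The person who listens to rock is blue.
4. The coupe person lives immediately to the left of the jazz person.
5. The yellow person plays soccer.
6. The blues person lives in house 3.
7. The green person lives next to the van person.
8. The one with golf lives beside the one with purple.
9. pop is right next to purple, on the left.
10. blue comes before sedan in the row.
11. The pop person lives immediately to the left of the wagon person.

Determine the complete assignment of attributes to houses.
Solution:

House | Sport | Music | Vehicle | Color
---------------------------------------
  1   | golf | pop | coupe | red
  2   | swimming | jazz | wagon | purple
  3   | chess | blues | truck | green
  4   | tennis | rock | van | blue
  5   | soccer | classical | sedan | yellow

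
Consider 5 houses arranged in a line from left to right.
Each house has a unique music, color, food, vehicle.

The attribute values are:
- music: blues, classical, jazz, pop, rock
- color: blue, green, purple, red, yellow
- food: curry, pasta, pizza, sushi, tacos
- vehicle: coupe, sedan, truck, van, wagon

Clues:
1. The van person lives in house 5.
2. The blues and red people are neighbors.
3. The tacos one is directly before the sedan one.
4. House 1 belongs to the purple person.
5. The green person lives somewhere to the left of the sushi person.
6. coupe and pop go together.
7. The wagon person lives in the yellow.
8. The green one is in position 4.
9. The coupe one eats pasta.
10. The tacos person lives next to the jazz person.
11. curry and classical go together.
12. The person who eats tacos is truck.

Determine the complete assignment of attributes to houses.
Solution:

House | Music | Color | Food | Vehicle
--------------------------------------
  1   | blues | purple | tacos | truck
  2   | jazz | red | pizza | sedan
  3   | classical | yellow | curry | wagon
  4   | pop | green | pasta | coupe
  5   | rock | blue | sushi | van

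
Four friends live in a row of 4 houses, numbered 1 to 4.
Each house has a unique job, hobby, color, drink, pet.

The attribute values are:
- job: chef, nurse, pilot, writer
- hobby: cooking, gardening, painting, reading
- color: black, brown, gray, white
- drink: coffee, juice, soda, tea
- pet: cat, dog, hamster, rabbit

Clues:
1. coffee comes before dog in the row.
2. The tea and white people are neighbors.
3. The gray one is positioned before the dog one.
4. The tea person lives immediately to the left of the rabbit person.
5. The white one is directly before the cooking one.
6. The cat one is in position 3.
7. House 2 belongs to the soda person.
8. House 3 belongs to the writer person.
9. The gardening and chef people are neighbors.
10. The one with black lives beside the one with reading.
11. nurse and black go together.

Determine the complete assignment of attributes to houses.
Solution:

House | Job | Hobby | Color | Drink | Pet
-----------------------------------------
  1   | nurse | gardening | black | tea | hamster
  2   | chef | reading | white | soda | rabbit
  3   | writer | cooking | gray | coffee | cat
  4   | pilot | painting | brown | juice | dog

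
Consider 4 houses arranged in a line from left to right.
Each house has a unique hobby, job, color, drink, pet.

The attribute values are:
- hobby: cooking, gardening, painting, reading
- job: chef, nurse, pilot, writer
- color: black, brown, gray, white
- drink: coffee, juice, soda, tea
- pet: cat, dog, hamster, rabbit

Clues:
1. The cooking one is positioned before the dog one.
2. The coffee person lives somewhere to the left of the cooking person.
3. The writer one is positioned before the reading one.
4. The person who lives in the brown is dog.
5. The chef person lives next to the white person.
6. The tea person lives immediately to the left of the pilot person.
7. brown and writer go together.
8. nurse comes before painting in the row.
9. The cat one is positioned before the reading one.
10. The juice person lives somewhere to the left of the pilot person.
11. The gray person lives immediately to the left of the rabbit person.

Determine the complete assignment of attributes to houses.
Solution:

House | Hobby | Job | Color | Drink | Pet
-----------------------------------------
  1   | gardening | chef | gray | coffee | cat
  2   | cooking | nurse | white | juice | rabbit
  3   | painting | writer | brown | tea | dog
  4   | reading | pilot | black | soda | hamster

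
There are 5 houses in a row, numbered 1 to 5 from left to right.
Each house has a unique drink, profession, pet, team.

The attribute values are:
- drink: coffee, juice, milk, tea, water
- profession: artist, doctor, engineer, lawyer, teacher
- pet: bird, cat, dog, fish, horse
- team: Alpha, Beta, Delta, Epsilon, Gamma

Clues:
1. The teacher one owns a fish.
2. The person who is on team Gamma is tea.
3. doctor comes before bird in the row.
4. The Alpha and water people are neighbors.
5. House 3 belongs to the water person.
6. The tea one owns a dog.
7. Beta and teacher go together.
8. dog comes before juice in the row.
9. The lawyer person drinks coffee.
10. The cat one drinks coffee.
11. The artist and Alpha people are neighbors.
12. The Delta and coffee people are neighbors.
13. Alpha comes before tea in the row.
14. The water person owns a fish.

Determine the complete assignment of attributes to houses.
Solution:

House | Drink | Profession | Pet | Team
---------------------------------------
  1   | milk | artist | horse | Delta
  2   | coffee | lawyer | cat | Alpha
  3   | water | teacher | fish | Beta
  4   | tea | doctor | dog | Gamma
  5   | juice | engineer | bird | Epsilon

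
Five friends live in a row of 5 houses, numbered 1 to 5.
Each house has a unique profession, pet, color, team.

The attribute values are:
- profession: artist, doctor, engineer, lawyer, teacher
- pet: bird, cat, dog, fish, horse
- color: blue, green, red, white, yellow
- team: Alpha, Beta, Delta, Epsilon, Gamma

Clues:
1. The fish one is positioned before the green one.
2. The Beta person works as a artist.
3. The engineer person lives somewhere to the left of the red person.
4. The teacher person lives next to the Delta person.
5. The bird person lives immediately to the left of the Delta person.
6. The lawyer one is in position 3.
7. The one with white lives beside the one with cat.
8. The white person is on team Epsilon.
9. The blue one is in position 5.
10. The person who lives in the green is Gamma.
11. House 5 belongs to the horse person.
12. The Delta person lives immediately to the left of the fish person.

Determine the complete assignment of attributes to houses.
Solution:

House | Profession | Pet | Color | Team
---------------------------------------
  1   | teacher | bird | white | Epsilon
  2   | engineer | cat | yellow | Delta
  3   | lawyer | fish | red | Alpha
  4   | doctor | dog | green | Gamma
  5   | artist | horse | blue | Beta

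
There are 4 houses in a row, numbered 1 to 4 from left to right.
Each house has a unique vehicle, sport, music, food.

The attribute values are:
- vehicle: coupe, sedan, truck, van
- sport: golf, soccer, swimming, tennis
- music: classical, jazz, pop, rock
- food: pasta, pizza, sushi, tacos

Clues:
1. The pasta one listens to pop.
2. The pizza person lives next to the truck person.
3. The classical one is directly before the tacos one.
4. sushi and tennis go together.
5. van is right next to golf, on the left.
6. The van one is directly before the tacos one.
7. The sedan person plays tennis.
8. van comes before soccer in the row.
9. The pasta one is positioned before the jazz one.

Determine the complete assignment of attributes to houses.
Solution:

House | Vehicle | Sport | Music | Food
--------------------------------------
  1   | van | swimming | classical | pizza
  2   | truck | golf | rock | tacos
  3   | coupe | soccer | pop | pasta
  4   | sedan | tennis | jazz | sushi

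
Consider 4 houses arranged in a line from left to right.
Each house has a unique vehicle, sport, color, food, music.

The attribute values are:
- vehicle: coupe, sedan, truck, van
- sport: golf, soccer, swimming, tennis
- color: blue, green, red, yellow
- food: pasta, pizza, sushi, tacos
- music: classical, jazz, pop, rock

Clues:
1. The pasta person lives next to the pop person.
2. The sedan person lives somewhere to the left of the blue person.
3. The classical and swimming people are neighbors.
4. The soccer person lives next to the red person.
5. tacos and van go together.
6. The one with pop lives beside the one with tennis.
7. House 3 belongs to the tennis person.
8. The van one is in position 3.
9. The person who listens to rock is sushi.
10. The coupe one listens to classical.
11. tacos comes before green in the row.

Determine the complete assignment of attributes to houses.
Solution:

House | Vehicle | Sport | Color | Food | Music
----------------------------------------------
  1   | coupe | soccer | yellow | pasta | classical
  2   | sedan | swimming | red | pizza | pop
  3   | van | tennis | blue | tacos | jazz
  4   | truck | golf | green | sushi | rock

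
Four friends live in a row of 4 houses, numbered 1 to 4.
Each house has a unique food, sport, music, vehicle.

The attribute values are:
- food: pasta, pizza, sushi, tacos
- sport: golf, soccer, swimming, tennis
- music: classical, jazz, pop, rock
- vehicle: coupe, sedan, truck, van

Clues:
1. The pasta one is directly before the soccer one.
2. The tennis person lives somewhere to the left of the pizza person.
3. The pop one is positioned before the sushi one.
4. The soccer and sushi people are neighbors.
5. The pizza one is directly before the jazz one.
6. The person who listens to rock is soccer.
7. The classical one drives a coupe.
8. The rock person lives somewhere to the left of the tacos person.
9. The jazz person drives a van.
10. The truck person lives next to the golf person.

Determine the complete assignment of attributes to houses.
Solution:

House | Food | Sport | Music | Vehicle
--------------------------------------
  1   | pasta | tennis | pop | sedan
  2   | pizza | soccer | rock | truck
  3   | sushi | golf | jazz | van
  4   | tacos | swimming | classical | coupe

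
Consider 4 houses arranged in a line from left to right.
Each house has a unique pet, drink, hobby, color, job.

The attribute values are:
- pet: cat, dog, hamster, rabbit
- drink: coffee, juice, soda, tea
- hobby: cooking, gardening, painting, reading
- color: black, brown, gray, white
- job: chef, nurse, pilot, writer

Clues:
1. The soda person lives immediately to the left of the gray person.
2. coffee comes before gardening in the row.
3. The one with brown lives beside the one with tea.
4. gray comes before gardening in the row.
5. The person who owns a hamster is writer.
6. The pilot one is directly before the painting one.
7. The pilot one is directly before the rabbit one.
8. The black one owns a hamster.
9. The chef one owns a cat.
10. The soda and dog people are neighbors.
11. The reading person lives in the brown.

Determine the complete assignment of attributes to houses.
Solution:

House | Pet | Drink | Hobby | Color | Job
-----------------------------------------
  1   | cat | soda | reading | brown | chef
  2   | dog | tea | cooking | gray | pilot
  3   | rabbit | coffee | painting | white | nurse
  4   | hamster | juice | gardening | black | writer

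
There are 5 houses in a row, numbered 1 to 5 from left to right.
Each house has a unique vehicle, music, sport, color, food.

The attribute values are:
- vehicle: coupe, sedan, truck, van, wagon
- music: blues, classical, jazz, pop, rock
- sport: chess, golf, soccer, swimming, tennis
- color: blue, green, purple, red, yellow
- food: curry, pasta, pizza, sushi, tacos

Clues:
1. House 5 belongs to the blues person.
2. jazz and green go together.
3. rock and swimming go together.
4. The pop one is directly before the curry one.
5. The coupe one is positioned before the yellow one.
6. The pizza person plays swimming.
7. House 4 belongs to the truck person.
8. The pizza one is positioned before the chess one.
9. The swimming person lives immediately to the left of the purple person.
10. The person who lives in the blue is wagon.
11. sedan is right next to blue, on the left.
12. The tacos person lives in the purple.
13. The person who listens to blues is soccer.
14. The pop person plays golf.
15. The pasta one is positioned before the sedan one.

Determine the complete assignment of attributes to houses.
Solution:

House | Vehicle | Music | Sport | Color | Food
----------------------------------------------
  1   | coupe | pop | golf | red | pasta
  2   | sedan | jazz | tennis | green | curry
  3   | wagon | rock | swimming | blue | pizza
  4   | truck | classical | chess | purple | tacos
  5   | van | blues | soccer | yellow | sushi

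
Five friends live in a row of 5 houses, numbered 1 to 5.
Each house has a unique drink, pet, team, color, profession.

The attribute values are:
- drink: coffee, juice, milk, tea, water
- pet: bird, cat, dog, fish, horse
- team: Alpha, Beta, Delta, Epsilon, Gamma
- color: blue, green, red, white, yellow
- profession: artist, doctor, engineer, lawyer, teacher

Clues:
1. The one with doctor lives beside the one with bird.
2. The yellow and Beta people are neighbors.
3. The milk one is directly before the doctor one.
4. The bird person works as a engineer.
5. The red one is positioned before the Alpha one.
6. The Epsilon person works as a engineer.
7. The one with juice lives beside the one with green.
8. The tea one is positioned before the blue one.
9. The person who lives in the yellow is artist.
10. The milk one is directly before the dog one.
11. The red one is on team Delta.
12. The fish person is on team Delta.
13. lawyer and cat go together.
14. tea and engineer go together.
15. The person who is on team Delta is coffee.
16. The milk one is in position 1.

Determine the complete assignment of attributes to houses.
Solution:

House | Drink | Pet | Team | Color | Profession
-----------------------------------------------
  1   | milk | horse | Gamma | yellow | artist
  2   | juice | dog | Beta | white | doctor
  3   | tea | bird | Epsilon | green | engineer
  4   | coffee | fish | Delta | red | teacher
  5   | water | cat | Alpha | blue | lawyer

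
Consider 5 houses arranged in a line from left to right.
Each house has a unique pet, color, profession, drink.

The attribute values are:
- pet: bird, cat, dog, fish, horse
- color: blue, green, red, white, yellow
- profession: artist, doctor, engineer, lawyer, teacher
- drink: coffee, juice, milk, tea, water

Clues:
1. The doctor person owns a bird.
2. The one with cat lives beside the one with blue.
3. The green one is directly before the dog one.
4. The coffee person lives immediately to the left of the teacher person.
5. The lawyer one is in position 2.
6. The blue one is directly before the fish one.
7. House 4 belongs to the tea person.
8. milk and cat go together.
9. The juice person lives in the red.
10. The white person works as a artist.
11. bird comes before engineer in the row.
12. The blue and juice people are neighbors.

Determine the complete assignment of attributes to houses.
Solution:

House | Pet | Color | Profession | Drink
----------------------------------------
  1   | cat | white | artist | milk
  2   | horse | blue | lawyer | coffee
  3   | fish | red | teacher | juice
  4   | bird | green | doctor | tea
  5   | dog | yellow | engineer | water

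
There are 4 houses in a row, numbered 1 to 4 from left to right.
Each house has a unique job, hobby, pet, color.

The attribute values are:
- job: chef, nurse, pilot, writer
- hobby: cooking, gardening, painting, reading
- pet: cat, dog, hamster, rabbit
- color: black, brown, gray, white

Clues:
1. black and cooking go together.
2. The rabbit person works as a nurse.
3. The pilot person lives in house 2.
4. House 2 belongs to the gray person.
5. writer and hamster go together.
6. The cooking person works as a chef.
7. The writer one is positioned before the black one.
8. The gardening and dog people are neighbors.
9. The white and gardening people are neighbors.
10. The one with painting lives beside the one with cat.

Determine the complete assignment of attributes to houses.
Solution:

House | Job | Hobby | Pet | Color
---------------------------------
  1   | writer | painting | hamster | white
  2   | pilot | gardening | cat | gray
  3   | chef | cooking | dog | black
  4   | nurse | reading | rabbit | brown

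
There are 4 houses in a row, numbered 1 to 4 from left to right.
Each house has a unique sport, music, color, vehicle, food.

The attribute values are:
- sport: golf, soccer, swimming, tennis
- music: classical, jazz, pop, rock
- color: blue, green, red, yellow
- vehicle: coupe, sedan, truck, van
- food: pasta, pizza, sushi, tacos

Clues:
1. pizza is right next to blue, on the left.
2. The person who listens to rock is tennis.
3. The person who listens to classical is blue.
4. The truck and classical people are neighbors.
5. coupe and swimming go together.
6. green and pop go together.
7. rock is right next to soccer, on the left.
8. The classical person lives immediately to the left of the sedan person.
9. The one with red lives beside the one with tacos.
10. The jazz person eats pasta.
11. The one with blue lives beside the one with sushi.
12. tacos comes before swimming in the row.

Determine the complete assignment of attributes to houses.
Solution:

House | Sport | Music | Color | Vehicle | Food
----------------------------------------------
  1   | tennis | rock | red | truck | pizza
  2   | soccer | classical | blue | van | tacos
  3   | golf | pop | green | sedan | sushi
  4   | swimming | jazz | yellow | coupe | pasta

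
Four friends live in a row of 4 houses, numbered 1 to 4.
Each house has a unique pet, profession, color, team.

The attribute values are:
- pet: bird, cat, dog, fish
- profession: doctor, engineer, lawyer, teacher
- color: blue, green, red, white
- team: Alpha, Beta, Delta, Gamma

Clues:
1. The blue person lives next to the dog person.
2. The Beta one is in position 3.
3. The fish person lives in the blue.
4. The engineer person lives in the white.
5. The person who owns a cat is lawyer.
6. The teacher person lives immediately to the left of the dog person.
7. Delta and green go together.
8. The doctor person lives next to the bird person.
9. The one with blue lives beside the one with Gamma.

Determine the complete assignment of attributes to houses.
Solution:

House | Pet | Profession | Color | Team
---------------------------------------
  1   | fish | teacher | blue | Alpha
  2   | dog | doctor | red | Gamma
  3   | bird | engineer | white | Beta
  4   | cat | lawyer | green | Delta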